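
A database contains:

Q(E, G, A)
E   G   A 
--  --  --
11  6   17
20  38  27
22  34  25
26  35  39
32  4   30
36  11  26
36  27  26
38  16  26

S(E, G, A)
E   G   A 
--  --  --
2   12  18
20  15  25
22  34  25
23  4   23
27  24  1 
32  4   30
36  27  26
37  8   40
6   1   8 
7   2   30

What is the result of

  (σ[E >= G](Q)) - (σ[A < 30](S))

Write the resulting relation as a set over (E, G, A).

σ[E >= G]: keep tuples satisfying E >= G → {(11, 6, 17), (32, 4, 30), (36, 11, 26), (36, 27, 26), (38, 16, 26)}
σ[A < 30]: keep tuples satisfying A < 30 → {(2, 12, 18), (20, 15, 25), (22, 34, 25), (23, 4, 23), (27, 24, 1), (36, 27, 26), (6, 1, 8)}
Difference: {(11, 6, 17), (32, 4, 30), (36, 11, 26), (36, 27, 26), (38, 16, 26)} with {(2, 12, 18), (20, 15, 25), (22, 34, 25), (23, 4, 23), (27, 24, 1), (36, 27, 26), (6, 1, 8)} → {(11, 6, 17), (32, 4, 30), (36, 11, 26), (38, 16, 26)}

{(11, 6, 17), (32, 4, 30), (36, 11, 26), (38, 16, 26)}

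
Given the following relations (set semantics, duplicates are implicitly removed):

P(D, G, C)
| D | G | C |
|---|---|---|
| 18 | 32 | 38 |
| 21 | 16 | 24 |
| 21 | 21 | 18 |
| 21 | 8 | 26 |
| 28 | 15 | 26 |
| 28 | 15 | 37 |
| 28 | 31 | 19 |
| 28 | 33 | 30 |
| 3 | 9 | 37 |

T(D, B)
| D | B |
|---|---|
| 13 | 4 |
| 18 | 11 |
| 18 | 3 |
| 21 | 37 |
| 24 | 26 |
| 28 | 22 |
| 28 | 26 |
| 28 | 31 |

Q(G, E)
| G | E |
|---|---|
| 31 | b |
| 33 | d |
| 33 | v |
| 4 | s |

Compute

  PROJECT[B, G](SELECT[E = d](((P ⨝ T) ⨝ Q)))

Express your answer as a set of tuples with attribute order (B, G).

{(22, 33), (26, 33), (31, 33)}

Joining P and T on D yields {(18, 32, 38, 11), (18, 32, 38, 3), (21, 16, 24, 37), (21, 21, 18, 37), (21, 8, 26, 37), (28, 15, 26, 22), (28, 15, 26, 26), (28, 15, 26, 31), (28, 15, 37, 22), (28, 15, 37, 26), (28, 15, 37, 31), (28, 31, 19, 22), (28, 31, 19, 26), (28, 31, 19, 31), (28, 33, 30, 22), (28, 33, 30, 26), (28, 33, 30, 31)}.
Joining (P ⨝ T) and Q on G yields {(28, 31, 19, 22, b), (28, 31, 19, 26, b), (28, 31, 19, 31, b), (28, 33, 30, 22, d), (28, 33, 30, 22, v), (28, 33, 30, 26, d), (28, 33, 30, 26, v), (28, 33, 30, 31, d), (28, 33, 30, 31, v)}.
Selection E = d: {(28, 33, 30, 22, d), (28, 33, 30, 26, d), (28, 33, 30, 31, d)}
π[B, G]: project onto (B, G) → {(22, 33), (26, 33), (31, 33)}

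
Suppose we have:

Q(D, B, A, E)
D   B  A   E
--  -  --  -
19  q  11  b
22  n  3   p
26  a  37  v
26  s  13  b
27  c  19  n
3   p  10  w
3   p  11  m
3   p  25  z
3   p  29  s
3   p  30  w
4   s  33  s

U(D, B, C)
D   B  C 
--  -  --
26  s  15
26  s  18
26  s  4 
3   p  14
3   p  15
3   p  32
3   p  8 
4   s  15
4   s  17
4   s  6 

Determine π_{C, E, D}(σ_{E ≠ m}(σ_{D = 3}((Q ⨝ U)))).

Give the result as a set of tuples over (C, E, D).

Joining Q and U on D, B yields {(26, s, 13, b, 15), (26, s, 13, b, 18), (26, s, 13, b, 4), (3, p, 10, w, 14), (3, p, 10, w, 15), (3, p, 10, w, 32), (3, p, 10, w, 8), (3, p, 11, m, 14), (3, p, 11, m, 15), (3, p, 11, m, 32), (3, p, 11, m, 8), (3, p, 25, z, 14), (3, p, 25, z, 15), (3, p, 25, z, 32), (3, p, 25, z, 8), (3, p, 29, s, 14), (3, p, 29, s, 15), (3, p, 29, s, 32), (3, p, 29, s, 8), (3, p, 30, w, 14), (3, p, 30, w, 15), (3, p, 30, w, 32), (3, p, 30, w, 8), (4, s, 33, s, 15), (4, s, 33, s, 17), (4, s, 33, s, 6)}.
Apply σ_{D = 3}; surviving tuples: {(3, p, 10, w, 14), (3, p, 10, w, 15), (3, p, 10, w, 32), (3, p, 10, w, 8), (3, p, 11, m, 14), (3, p, 11, m, 15), (3, p, 11, m, 32), (3, p, 11, m, 8), (3, p, 25, z, 14), (3, p, 25, z, 15), (3, p, 25, z, 32), (3, p, 25, z, 8), (3, p, 29, s, 14), (3, p, 29, s, 15), (3, p, 29, s, 32), (3, p, 29, s, 8), (3, p, 30, w, 14), (3, p, 30, w, 15), (3, p, 30, w, 32), (3, p, 30, w, 8)}
Apply σ_{E ≠ m}; surviving tuples: {(3, p, 10, w, 14), (3, p, 10, w, 15), (3, p, 10, w, 32), (3, p, 10, w, 8), (3, p, 25, z, 14), (3, p, 25, z, 15), (3, p, 25, z, 32), (3, p, 25, z, 8), (3, p, 29, s, 14), (3, p, 29, s, 15), (3, p, 29, s, 32), (3, p, 29, s, 8), (3, p, 30, w, 14), (3, p, 30, w, 15), (3, p, 30, w, 32), (3, p, 30, w, 8)}
Keep only column(s) C, E, D (4 duplicate(s) eliminated): {(14, s, 3), (14, w, 3), (14, z, 3), (15, s, 3), (15, w, 3), (15, z, 3), (32, s, 3), (32, w, 3), (32, z, 3), (8, s, 3), (8, w, 3), (8, z, 3)}

{(14, s, 3), (14, w, 3), (14, z, 3), (15, s, 3), (15, w, 3), (15, z, 3), (32, s, 3), (32, w, 3), (32, z, 3), (8, s, 3), (8, w, 3), (8, z, 3)}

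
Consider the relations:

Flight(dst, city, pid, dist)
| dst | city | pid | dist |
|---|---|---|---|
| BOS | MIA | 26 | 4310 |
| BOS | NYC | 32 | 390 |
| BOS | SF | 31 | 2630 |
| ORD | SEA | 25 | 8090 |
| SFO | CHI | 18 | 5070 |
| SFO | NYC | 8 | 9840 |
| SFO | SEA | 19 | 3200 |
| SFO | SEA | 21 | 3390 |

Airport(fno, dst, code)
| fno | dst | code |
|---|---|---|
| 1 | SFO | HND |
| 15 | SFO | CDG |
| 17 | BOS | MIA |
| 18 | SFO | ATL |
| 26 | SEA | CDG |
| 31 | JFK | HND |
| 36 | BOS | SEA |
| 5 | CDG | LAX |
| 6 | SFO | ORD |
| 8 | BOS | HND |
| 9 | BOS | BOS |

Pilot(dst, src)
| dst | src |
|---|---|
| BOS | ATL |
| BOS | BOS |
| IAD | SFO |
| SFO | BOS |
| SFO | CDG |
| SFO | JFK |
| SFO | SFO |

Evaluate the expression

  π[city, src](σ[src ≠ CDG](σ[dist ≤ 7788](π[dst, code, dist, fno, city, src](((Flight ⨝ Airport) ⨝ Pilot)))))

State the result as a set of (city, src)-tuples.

{(CHI, BOS), (CHI, JFK), (CHI, SFO), (MIA, ATL), (MIA, BOS), (NYC, ATL), (NYC, BOS), (SEA, BOS), (SEA, JFK), (SEA, SFO), (SF, ATL), (SF, BOS)}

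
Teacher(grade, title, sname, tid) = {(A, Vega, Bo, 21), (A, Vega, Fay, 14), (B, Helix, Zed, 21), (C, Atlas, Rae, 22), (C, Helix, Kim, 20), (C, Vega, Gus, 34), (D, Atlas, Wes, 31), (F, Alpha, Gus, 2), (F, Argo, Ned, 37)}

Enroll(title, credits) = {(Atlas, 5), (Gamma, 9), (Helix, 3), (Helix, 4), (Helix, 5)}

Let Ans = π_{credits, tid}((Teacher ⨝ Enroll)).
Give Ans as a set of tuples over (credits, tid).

Natural join on title: {(B, Helix, Zed, 21, 3), (B, Helix, Zed, 21, 4), (B, Helix, Zed, 21, 5), (C, Atlas, Rae, 22, 5), (C, Helix, Kim, 20, 3), (C, Helix, Kim, 20, 4), (C, Helix, Kim, 20, 5), (D, Atlas, Wes, 31, 5)}
π_{credits, tid} gives {(3, 20), (3, 21), (4, 20), (4, 21), (5, 20), (5, 21), (5, 22), (5, 31)}.

{(3, 20), (3, 21), (4, 20), (4, 21), (5, 20), (5, 21), (5, 22), (5, 31)}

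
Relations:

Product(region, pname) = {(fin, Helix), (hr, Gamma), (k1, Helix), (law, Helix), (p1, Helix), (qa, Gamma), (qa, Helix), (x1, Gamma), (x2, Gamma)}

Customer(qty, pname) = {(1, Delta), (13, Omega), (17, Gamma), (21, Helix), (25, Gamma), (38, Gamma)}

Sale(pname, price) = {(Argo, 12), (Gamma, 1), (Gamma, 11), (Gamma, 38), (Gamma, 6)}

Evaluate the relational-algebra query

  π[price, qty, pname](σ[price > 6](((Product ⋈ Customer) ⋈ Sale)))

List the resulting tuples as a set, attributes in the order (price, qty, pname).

{(11, 17, Gamma), (11, 25, Gamma), (11, 38, Gamma), (38, 17, Gamma), (38, 25, Gamma), (38, 38, Gamma)}

Joining Product and Customer on pname yields {(fin, Helix, 21), (hr, Gamma, 17), (hr, Gamma, 25), (hr, Gamma, 38), (k1, Helix, 21), (law, Helix, 21), (p1, Helix, 21), (qa, Gamma, 17), (qa, Gamma, 25), (qa, Gamma, 38), (qa, Helix, 21), (x1, Gamma, 17), (x1, Gamma, 25), (x1, Gamma, 38), (x2, Gamma, 17), (x2, Gamma, 25), (x2, Gamma, 38)}.
Joining (Product ⋈ Customer) and Sale on pname yields {(hr, Gamma, 17, 1), (hr, Gamma, 17, 11), (hr, Gamma, 17, 38), (hr, Gamma, 17, 6), (hr, Gamma, 25, 1), (hr, Gamma, 25, 11), (hr, Gamma, 25, 38), (hr, Gamma, 25, 6), (hr, Gamma, 38, 1), (hr, Gamma, 38, 11), (hr, Gamma, 38, 38), (hr, Gamma, 38, 6), (qa, Gamma, 17, 1), (qa, Gamma, 17, 11), (qa, Gamma, 17, 38), (qa, Gamma, 17, 6), (qa, Gamma, 25, 1), (qa, Gamma, 25, 11), (qa, Gamma, 25, 38), (qa, Gamma, 25, 6), (qa, Gamma, 38, 1), (qa, Gamma, 38, 11), (qa, Gamma, 38, 38), (qa, Gamma, 38, 6), (x1, Gamma, 17, 1), (x1, Gamma, 17, 11), (x1, Gamma, 17, 38), (x1, Gamma, 17, 6), (x1, Gamma, 25, 1), (x1, Gamma, 25, 11), (x1, Gamma, 25, 38), (x1, Gamma, 25, 6), (x1, Gamma, 38, 1), (x1, Gamma, 38, 11), (x1, Gamma, 38, 38), (x1, Gamma, 38, 6), (x2, Gamma, 17, 1), (x2, Gamma, 17, 11), (x2, Gamma, 17, 38), (x2, Gamma, 17, 6), (x2, Gamma, 25, 1), (x2, Gamma, 25, 11), (x2, Gamma, 25, 38), (x2, Gamma, 25, 6), (x2, Gamma, 38, 1), (x2, Gamma, 38, 11), (x2, Gamma, 38, 38), (x2, Gamma, 38, 6)}.
σ[price > 6]: keep tuples satisfying price > 6 → {(hr, Gamma, 17, 11), (hr, Gamma, 17, 38), (hr, Gamma, 25, 11), (hr, Gamma, 25, 38), (hr, Gamma, 38, 11), (hr, Gamma, 38, 38), (qa, Gamma, 17, 11), (qa, Gamma, 17, 38), (qa, Gamma, 25, 11), (qa, Gamma, 25, 38), (qa, Gamma, 38, 11), (qa, Gamma, 38, 38), (x1, Gamma, 17, 11), (x1, Gamma, 17, 38), (x1, Gamma, 25, 11), (x1, Gamma, 25, 38), (x1, Gamma, 38, 11), (x1, Gamma, 38, 38), (x2, Gamma, 17, 11), (x2, Gamma, 17, 38), (x2, Gamma, 25, 11), (x2, Gamma, 25, 38), (x2, Gamma, 38, 11), (x2, Gamma, 38, 38)}
Keep only column(s) price, qty, pname (18 duplicate(s) eliminated): {(11, 17, Gamma), (11, 25, Gamma), (11, 38, Gamma), (38, 17, Gamma), (38, 25, Gamma), (38, 38, Gamma)}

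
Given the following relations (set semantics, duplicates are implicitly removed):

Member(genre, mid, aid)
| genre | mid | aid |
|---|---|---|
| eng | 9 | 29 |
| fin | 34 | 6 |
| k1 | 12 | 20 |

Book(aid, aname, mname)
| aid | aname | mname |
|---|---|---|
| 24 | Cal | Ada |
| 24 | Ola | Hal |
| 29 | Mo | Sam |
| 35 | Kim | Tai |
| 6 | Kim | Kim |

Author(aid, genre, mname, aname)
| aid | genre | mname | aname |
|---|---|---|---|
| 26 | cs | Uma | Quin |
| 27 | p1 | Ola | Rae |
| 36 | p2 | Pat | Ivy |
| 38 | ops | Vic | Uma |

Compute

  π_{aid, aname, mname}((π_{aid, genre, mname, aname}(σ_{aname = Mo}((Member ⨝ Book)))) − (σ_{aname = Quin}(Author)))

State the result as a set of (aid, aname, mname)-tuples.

{(29, Mo, Sam)}

Natural join on aid: {(eng, 9, 29, Mo, Sam), (fin, 34, 6, Kim, Kim)}
Apply σ_{aname = Mo}; surviving tuples: {(eng, 9, 29, Mo, Sam)}
π[aid, genre, mname, aname]: project onto (aid, genre, mname, aname) → {(29, eng, Sam, Mo)}
Apply σ_{aname = Quin}; surviving tuples: {(26, cs, Uma, Quin)}
Taking the difference: {(29, eng, Sam, Mo)}
π[aid, aname, mname]: project onto (aid, aname, mname) → {(29, Mo, Sam)}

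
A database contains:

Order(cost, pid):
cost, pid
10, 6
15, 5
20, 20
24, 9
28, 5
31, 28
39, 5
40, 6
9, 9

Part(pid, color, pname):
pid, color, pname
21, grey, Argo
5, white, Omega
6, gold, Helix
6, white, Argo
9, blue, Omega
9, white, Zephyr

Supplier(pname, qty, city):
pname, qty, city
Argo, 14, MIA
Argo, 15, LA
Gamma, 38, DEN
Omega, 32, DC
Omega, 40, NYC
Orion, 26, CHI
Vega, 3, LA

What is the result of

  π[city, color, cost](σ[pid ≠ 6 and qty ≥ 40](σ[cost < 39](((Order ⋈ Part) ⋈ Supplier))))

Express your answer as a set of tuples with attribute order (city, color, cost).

Joining Order and Part on pid yields {(10, 6, gold, Helix), (10, 6, white, Argo), (15, 5, white, Omega), (24, 9, blue, Omega), (24, 9, white, Zephyr), (28, 5, white, Omega), (39, 5, white, Omega), (40, 6, gold, Helix), (40, 6, white, Argo), (9, 9, blue, Omega), (9, 9, white, Zephyr)}.
Joining (Order ⋈ Part) and Supplier on pname yields {(10, 6, white, Argo, 14, MIA), (10, 6, white, Argo, 15, LA), (15, 5, white, Omega, 32, DC), (15, 5, white, Omega, 40, NYC), (24, 9, blue, Omega, 32, DC), (24, 9, blue, Omega, 40, NYC), (28, 5, white, Omega, 32, DC), (28, 5, white, Omega, 40, NYC), (39, 5, white, Omega, 32, DC), (39, 5, white, Omega, 40, NYC), (40, 6, white, Argo, 14, MIA), (40, 6, white, Argo, 15, LA), (9, 9, blue, Omega, 32, DC), (9, 9, blue, Omega, 40, NYC)}.
Filtering on cost < 39 leaves {(10, 6, white, Argo, 14, MIA), (10, 6, white, Argo, 15, LA), (15, 5, white, Omega, 32, DC), (15, 5, white, Omega, 40, NYC), (24, 9, blue, Omega, 32, DC), (24, 9, blue, Omega, 40, NYC), (28, 5, white, Omega, 32, DC), (28, 5, white, Omega, 40, NYC), (9, 9, blue, Omega, 32, DC), (9, 9, blue, Omega, 40, NYC)}.
Filtering on pid ≠ 6 and qty ≥ 40 leaves {(15, 5, white, Omega, 40, NYC), (24, 9, blue, Omega, 40, NYC), (28, 5, white, Omega, 40, NYC), (9, 9, blue, Omega, 40, NYC)}.
π_{city, color, cost} gives {(NYC, blue, 24), (NYC, blue, 9), (NYC, white, 15), (NYC, white, 28)}.

{(NYC, blue, 24), (NYC, blue, 9), (NYC, white, 15), (NYC, white, 28)}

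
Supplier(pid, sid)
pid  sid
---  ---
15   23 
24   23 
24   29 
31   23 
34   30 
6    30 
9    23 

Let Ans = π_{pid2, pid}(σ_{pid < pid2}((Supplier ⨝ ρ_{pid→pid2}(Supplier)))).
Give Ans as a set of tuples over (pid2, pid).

{(15, 9), (24, 15), (24, 9), (31, 15), (31, 24), (31, 9), (34, 6)}

ρ[pid→pid2]: schema becomes (pid2, sid); tuples unchanged.
Natural join on sid: {(15, 23, 15), (15, 23, 24), (15, 23, 31), (15, 23, 9), (24, 23, 15), (24, 23, 24), (24, 23, 31), (24, 23, 9), (24, 29, 24), (31, 23, 15), (31, 23, 24), (31, 23, 31), (31, 23, 9), (34, 30, 34), (34, 30, 6), (6, 30, 34), (6, 30, 6), (9, 23, 15), (9, 23, 24), (9, 23, 31), (9, 23, 9)}
σ[pid < pid2]: keep tuples satisfying pid < pid2 → {(15, 23, 24), (15, 23, 31), (24, 23, 31), (6, 30, 34), (9, 23, 15), (9, 23, 24), (9, 23, 31)}
Keep only column(s) pid2, pid: {(15, 9), (24, 15), (24, 9), (31, 15), (31, 24), (31, 9), (34, 6)}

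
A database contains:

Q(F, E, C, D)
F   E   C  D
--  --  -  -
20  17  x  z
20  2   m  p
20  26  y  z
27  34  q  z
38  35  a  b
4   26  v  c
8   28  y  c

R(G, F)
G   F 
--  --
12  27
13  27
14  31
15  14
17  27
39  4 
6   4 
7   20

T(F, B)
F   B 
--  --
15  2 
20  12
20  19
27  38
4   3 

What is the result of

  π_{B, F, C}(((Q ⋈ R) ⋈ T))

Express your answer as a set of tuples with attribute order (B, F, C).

{(12, 20, m), (12, 20, x), (12, 20, y), (19, 20, m), (19, 20, x), (19, 20, y), (3, 4, v), (38, 27, q)}

Q ⋈ R (natural join on F): {(20, 17, x, z, 7), (20, 2, m, p, 7), (20, 26, y, z, 7), (27, 34, q, z, 12), (27, 34, q, z, 13), (27, 34, q, z, 17), (4, 26, v, c, 39), (4, 26, v, c, 6)}
(Q ⋈ R) ⋈ T (natural join on F): {(20, 17, x, z, 7, 12), (20, 17, x, z, 7, 19), (20, 2, m, p, 7, 12), (20, 2, m, p, 7, 19), (20, 26, y, z, 7, 12), (20, 26, y, z, 7, 19), (27, 34, q, z, 12, 38), (27, 34, q, z, 13, 38), (27, 34, q, z, 17, 38), (4, 26, v, c, 39, 3), (4, 26, v, c, 6, 3)}
π_{B, F, C} gives {(12, 20, m), (12, 20, x), (12, 20, y), (19, 20, m), (19, 20, x), (19, 20, y), (3, 4, v), (38, 27, q)} (3 duplicate(s) eliminated).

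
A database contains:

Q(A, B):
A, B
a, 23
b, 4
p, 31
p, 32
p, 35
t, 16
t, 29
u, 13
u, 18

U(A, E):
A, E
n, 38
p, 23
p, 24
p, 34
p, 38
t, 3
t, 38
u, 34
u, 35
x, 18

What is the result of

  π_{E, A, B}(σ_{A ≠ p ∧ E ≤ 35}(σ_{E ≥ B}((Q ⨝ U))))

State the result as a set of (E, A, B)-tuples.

{(34, u, 13), (34, u, 18), (35, u, 13), (35, u, 18)}

Joining Q and U on A yields {(p, 31, 23), (p, 31, 24), (p, 31, 34), (p, 31, 38), (p, 32, 23), (p, 32, 24), (p, 32, 34), (p, 32, 38), (p, 35, 23), (p, 35, 24), (p, 35, 34), (p, 35, 38), (t, 16, 3), (t, 16, 38), (t, 29, 3), (t, 29, 38), (u, 13, 34), (u, 13, 35), (u, 18, 34), (u, 18, 35)}.
Selection E ≥ B: {(p, 31, 34), (p, 31, 38), (p, 32, 34), (p, 32, 38), (p, 35, 38), (t, 16, 38), (t, 29, 38), (u, 13, 34), (u, 13, 35), (u, 18, 34), (u, 18, 35)}
Selection A ≠ p ∧ E ≤ 35: {(u, 13, 34), (u, 13, 35), (u, 18, 34), (u, 18, 35)}
π[E, A, B]: project onto (E, A, B) → {(34, u, 13), (34, u, 18), (35, u, 13), (35, u, 18)}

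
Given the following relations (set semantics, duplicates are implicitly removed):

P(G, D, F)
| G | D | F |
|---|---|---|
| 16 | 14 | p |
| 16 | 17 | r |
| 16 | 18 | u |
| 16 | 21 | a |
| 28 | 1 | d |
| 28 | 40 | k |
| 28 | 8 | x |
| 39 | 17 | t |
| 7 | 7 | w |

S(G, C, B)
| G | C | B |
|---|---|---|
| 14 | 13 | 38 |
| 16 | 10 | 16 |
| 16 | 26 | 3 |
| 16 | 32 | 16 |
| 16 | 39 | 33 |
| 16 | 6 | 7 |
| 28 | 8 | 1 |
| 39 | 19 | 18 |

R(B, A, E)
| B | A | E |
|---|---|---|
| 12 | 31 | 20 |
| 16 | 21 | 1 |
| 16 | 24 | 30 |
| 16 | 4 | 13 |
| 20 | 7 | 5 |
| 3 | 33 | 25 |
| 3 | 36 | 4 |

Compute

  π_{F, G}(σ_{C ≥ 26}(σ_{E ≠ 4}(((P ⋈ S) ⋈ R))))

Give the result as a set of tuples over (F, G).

{(a, 16), (p, 16), (r, 16), (u, 16)}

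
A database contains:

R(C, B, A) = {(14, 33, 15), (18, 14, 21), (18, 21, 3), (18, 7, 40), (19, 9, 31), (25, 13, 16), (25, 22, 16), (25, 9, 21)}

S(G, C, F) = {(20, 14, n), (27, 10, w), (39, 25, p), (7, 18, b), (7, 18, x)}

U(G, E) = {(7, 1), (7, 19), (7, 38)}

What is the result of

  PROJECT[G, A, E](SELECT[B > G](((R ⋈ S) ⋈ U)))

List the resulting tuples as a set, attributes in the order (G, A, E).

Joining R and S on C yields {(14, 33, 15, 20, n), (18, 14, 21, 7, b), (18, 14, 21, 7, x), (18, 21, 3, 7, b), (18, 21, 3, 7, x), (18, 7, 40, 7, b), (18, 7, 40, 7, x), (25, 13, 16, 39, p), (25, 22, 16, 39, p), (25, 9, 21, 39, p)}.
Joining (R ⋈ S) and U on G yields {(18, 14, 21, 7, b, 1), (18, 14, 21, 7, b, 19), (18, 14, 21, 7, b, 38), (18, 14, 21, 7, x, 1), (18, 14, 21, 7, x, 19), (18, 14, 21, 7, x, 38), (18, 21, 3, 7, b, 1), (18, 21, 3, 7, b, 19), (18, 21, 3, 7, b, 38), (18, 21, 3, 7, x, 1), (18, 21, 3, 7, x, 19), (18, 21, 3, 7, x, 38), (18, 7, 40, 7, b, 1), (18, 7, 40, 7, b, 19), (18, 7, 40, 7, b, 38), (18, 7, 40, 7, x, 1), (18, 7, 40, 7, x, 19), (18, 7, 40, 7, x, 38)}.
Filtering on B > G leaves {(18, 14, 21, 7, b, 1), (18, 14, 21, 7, b, 19), (18, 14, 21, 7, b, 38), (18, 14, 21, 7, x, 1), (18, 14, 21, 7, x, 19), (18, 14, 21, 7, x, 38), (18, 21, 3, 7, b, 1), (18, 21, 3, 7, b, 19), (18, 21, 3, 7, b, 38), (18, 21, 3, 7, x, 1), (18, 21, 3, 7, x, 19), (18, 21, 3, 7, x, 38)}.
Projecting to G, A, E (6 duplicate(s) eliminated): {(7, 21, 1), (7, 21, 19), (7, 21, 38), (7, 3, 1), (7, 3, 19), (7, 3, 38)}

{(7, 21, 1), (7, 21, 19), (7, 21, 38), (7, 3, 1), (7, 3, 19), (7, 3, 38)}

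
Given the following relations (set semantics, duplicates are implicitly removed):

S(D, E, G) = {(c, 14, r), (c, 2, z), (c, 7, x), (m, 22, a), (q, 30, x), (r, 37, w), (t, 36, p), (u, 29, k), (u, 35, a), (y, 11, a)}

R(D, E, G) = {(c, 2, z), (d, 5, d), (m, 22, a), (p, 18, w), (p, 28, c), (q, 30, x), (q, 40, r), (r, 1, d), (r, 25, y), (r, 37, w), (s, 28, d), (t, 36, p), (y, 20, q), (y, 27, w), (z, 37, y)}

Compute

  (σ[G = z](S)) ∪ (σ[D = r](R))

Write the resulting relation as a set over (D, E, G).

{(c, 2, z), (r, 1, d), (r, 25, y), (r, 37, w)}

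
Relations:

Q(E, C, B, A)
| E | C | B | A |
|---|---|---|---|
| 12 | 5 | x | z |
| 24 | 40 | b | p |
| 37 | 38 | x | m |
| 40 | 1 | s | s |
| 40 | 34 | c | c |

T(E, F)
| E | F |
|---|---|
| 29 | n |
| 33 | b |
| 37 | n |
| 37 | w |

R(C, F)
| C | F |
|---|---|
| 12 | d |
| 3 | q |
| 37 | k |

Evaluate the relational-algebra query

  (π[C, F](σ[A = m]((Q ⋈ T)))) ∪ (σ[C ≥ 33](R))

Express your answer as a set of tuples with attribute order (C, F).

{(37, k), (38, n), (38, w)}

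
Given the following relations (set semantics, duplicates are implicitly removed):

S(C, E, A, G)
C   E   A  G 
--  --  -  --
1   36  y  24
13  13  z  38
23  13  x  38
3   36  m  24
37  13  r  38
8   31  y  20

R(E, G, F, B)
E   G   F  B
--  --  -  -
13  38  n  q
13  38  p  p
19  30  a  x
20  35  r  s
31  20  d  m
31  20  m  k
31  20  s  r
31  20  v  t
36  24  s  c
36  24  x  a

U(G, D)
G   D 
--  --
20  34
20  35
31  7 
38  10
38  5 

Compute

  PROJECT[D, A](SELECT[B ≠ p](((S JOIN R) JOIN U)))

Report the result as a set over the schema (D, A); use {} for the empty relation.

{(10, r), (10, x), (10, z), (34, y), (35, y), (5, r), (5, x), (5, z)}

S ⋈ R (natural join on E, G): {(1, 36, y, 24, s, c), (1, 36, y, 24, x, a), (13, 13, z, 38, n, q), (13, 13, z, 38, p, p), (23, 13, x, 38, n, q), (23, 13, x, 38, p, p), (3, 36, m, 24, s, c), (3, 36, m, 24, x, a), (37, 13, r, 38, n, q), (37, 13, r, 38, p, p), (8, 31, y, 20, d, m), (8, 31, y, 20, m, k), (8, 31, y, 20, s, r), (8, 31, y, 20, v, t)}
(S JOIN R) ⋈ U (natural join on G): {(13, 13, z, 38, n, q, 10), (13, 13, z, 38, n, q, 5), (13, 13, z, 38, p, p, 10), (13, 13, z, 38, p, p, 5), (23, 13, x, 38, n, q, 10), (23, 13, x, 38, n, q, 5), (23, 13, x, 38, p, p, 10), (23, 13, x, 38, p, p, 5), (37, 13, r, 38, n, q, 10), (37, 13, r, 38, n, q, 5), (37, 13, r, 38, p, p, 10), (37, 13, r, 38, p, p, 5), (8, 31, y, 20, d, m, 34), (8, 31, y, 20, d, m, 35), (8, 31, y, 20, m, k, 34), (8, 31, y, 20, m, k, 35), (8, 31, y, 20, s, r, 34), (8, 31, y, 20, s, r, 35), (8, 31, y, 20, v, t, 34), (8, 31, y, 20, v, t, 35)}
Selection B ≠ p: {(13, 13, z, 38, n, q, 10), (13, 13, z, 38, n, q, 5), (23, 13, x, 38, n, q, 10), (23, 13, x, 38, n, q, 5), (37, 13, r, 38, n, q, 10), (37, 13, r, 38, n, q, 5), (8, 31, y, 20, d, m, 34), (8, 31, y, 20, d, m, 35), (8, 31, y, 20, m, k, 34), (8, 31, y, 20, m, k, 35), (8, 31, y, 20, s, r, 34), (8, 31, y, 20, s, r, 35), (8, 31, y, 20, v, t, 34), (8, 31, y, 20, v, t, 35)}
Projecting to D, A (6 duplicate(s) eliminated): {(10, r), (10, x), (10, z), (34, y), (35, y), (5, r), (5, x), (5, z)}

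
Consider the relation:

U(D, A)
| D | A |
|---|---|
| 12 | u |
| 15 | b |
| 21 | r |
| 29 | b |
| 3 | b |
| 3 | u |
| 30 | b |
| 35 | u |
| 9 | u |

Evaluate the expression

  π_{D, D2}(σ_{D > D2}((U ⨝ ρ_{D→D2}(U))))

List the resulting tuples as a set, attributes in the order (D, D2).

{(12, 3), (12, 9), (15, 3), (29, 15), (29, 3), (30, 15), (30, 29), (30, 3), (35, 12), (35, 3), (35, 9), (9, 3)}

ρ[D→D2]: schema becomes (D2, A); tuples unchanged.
Joining U and ρ_{D→D2}(U) on A yields {(12, u, 12), (12, u, 3), (12, u, 35), (12, u, 9), (15, b, 15), (15, b, 29), (15, b, 3), (15, b, 30), (21, r, 21), (29, b, 15), (29, b, 29), (29, b, 3), (29, b, 30), (3, b, 15), (3, b, 29), (3, b, 3), (3, b, 30), (3, u, 12), (3, u, 3), (3, u, 35), (3, u, 9), (30, b, 15), (30, b, 29), (30, b, 3), (30, b, 30), (35, u, 12), (35, u, 3), (35, u, 35), (35, u, 9), (9, u, 12), (9, u, 3), (9, u, 35), (9, u, 9)}.
σ[D > D2]: keep tuples satisfying D > D2 → {(12, u, 3), (12, u, 9), (15, b, 3), (29, b, 15), (29, b, 3), (30, b, 15), (30, b, 29), (30, b, 3), (35, u, 12), (35, u, 3), (35, u, 9), (9, u, 3)}
π[D, D2]: project onto (D, D2) → {(12, 3), (12, 9), (15, 3), (29, 15), (29, 3), (30, 15), (30, 29), (30, 3), (35, 12), (35, 3), (35, 9), (9, 3)}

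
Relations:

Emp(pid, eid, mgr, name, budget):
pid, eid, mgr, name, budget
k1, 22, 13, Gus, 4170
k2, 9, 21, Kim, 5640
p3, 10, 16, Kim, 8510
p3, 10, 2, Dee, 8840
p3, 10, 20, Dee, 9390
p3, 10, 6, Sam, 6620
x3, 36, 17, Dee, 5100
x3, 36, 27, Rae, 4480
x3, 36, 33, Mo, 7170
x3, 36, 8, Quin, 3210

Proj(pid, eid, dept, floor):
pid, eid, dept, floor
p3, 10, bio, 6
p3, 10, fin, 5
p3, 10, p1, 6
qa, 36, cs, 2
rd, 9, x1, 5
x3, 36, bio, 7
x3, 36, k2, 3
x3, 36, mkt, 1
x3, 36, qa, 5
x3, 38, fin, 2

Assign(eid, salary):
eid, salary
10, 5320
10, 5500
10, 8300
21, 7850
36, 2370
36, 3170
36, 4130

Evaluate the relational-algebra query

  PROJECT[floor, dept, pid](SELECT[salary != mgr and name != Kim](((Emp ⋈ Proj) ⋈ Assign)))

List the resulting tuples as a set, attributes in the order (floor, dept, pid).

{(1, mkt, x3), (3, k2, x3), (5, fin, p3), (5, qa, x3), (6, bio, p3), (6, p1, p3), (7, bio, x3)}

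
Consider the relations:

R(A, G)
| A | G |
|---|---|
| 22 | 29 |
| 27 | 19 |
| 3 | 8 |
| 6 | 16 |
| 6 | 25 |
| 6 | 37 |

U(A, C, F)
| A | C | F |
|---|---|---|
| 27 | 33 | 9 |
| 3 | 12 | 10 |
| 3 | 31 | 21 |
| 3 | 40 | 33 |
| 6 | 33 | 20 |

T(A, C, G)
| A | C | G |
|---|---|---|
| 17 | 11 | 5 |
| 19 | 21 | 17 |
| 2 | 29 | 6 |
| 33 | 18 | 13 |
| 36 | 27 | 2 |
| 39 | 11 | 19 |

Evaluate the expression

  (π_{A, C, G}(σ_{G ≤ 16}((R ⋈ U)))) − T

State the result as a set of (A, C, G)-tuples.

{(3, 12, 8), (3, 31, 8), (3, 40, 8), (6, 33, 16)}

Joining R and U on A yields {(27, 19, 33, 9), (3, 8, 12, 10), (3, 8, 31, 21), (3, 8, 40, 33), (6, 16, 33, 20), (6, 25, 33, 20), (6, 37, 33, 20)}.
σ[G ≤ 16]: keep tuples satisfying G ≤ 16 → {(3, 8, 12, 10), (3, 8, 31, 21), (3, 8, 40, 33), (6, 16, 33, 20)}
Projecting to A, C, G: {(3, 12, 8), (3, 31, 8), (3, 40, 8), (6, 33, 16)}
Taking the difference: {(3, 12, 8), (3, 31, 8), (3, 40, 8), (6, 33, 16)}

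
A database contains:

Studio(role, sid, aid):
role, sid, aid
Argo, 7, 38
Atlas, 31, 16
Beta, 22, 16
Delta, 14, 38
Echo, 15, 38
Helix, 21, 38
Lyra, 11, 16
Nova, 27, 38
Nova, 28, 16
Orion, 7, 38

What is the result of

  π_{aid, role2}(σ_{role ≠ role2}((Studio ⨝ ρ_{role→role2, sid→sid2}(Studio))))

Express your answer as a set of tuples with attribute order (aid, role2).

{(16, Atlas), (16, Beta), (16, Lyra), (16, Nova), (38, Argo), (38, Delta), (38, Echo), (38, Helix), (38, Nova), (38, Orion)}

ρ[role→role2, sid→sid2]: schema becomes (role2, sid2, aid); tuples unchanged.
Joining Studio and ρ_{role→role2, sid→sid2}(Studio) on aid yields {(Argo, 7, 38, Argo, 7), (Argo, 7, 38, Delta, 14), (Argo, 7, 38, Echo, 15), (Argo, 7, 38, Helix, 21), (Argo, 7, 38, Nova, 27), (Argo, 7, 38, Orion, 7), (Atlas, 31, 16, Atlas, 31), (Atlas, 31, 16, Beta, 22), (Atlas, 31, 16, Lyra, 11), (Atlas, 31, 16, Nova, 28), (Beta, 22, 16, Atlas, 31), (Beta, 22, 16, Beta, 22), (Beta, 22, 16, Lyra, 11), (Beta, 22, 16, Nova, 28), (Delta, 14, 38, Argo, 7), (Delta, 14, 38, Delta, 14), (Delta, 14, 38, Echo, 15), (Delta, 14, 38, Helix, 21), (Delta, 14, 38, Nova, 27), (Delta, 14, 38, Orion, 7), (Echo, 15, 38, Argo, 7), (Echo, 15, 38, Delta, 14), (Echo, 15, 38, Echo, 15), (Echo, 15, 38, Helix, 21), (Echo, 15, 38, Nova, 27), (Echo, 15, 38, Orion, 7), (Helix, 21, 38, Argo, 7), (Helix, 21, 38, Delta, 14), (Helix, 21, 38, Echo, 15), (Helix, 21, 38, Helix, 21), (Helix, 21, 38, Nova, 27), (Helix, 21, 38, Orion, 7), (Lyra, 11, 16, Atlas, 31), (Lyra, 11, 16, Beta, 22), (Lyra, 11, 16, Lyra, 11), (Lyra, 11, 16, Nova, 28), (Nova, 27, 38, Argo, 7), (Nova, 27, 38, Delta, 14), (Nova, 27, 38, Echo, 15), (Nova, 27, 38, Helix, 21), (Nova, 27, 38, Nova, 27), (Nova, 27, 38, Orion, 7), (Nova, 28, 16, Atlas, 31), (Nova, 28, 16, Beta, 22), (Nova, 28, 16, Lyra, 11), (Nova, 28, 16, Nova, 28), (Orion, 7, 38, Argo, 7), (Orion, 7, 38, Delta, 14), (Orion, 7, 38, Echo, 15), (Orion, 7, 38, Helix, 21), (Orion, 7, 38, Nova, 27), (Orion, 7, 38, Orion, 7)}.
Selection role ≠ role2: {(Argo, 7, 38, Delta, 14), (Argo, 7, 38, Echo, 15), (Argo, 7, 38, Helix, 21), (Argo, 7, 38, Nova, 27), (Argo, 7, 38, Orion, 7), (Atlas, 31, 16, Beta, 22), (Atlas, 31, 16, Lyra, 11), (Atlas, 31, 16, Nova, 28), (Beta, 22, 16, Atlas, 31), (Beta, 22, 16, Lyra, 11), (Beta, 22, 16, Nova, 28), (Delta, 14, 38, Argo, 7), (Delta, 14, 38, Echo, 15), (Delta, 14, 38, Helix, 21), (Delta, 14, 38, Nova, 27), (Delta, 14, 38, Orion, 7), (Echo, 15, 38, Argo, 7), (Echo, 15, 38, Delta, 14), (Echo, 15, 38, Helix, 21), (Echo, 15, 38, Nova, 27), (Echo, 15, 38, Orion, 7), (Helix, 21, 38, Argo, 7), (Helix, 21, 38, Delta, 14), (Helix, 21, 38, Echo, 15), (Helix, 21, 38, Nova, 27), (Helix, 21, 38, Orion, 7), (Lyra, 11, 16, Atlas, 31), (Lyra, 11, 16, Beta, 22), (Lyra, 11, 16, Nova, 28), (Nova, 27, 38, Argo, 7), (Nova, 27, 38, Delta, 14), (Nova, 27, 38, Echo, 15), (Nova, 27, 38, Helix, 21), (Nova, 27, 38, Orion, 7), (Nova, 28, 16, Atlas, 31), (Nova, 28, 16, Beta, 22), (Nova, 28, 16, Lyra, 11), (Orion, 7, 38, Argo, 7), (Orion, 7, 38, Delta, 14), (Orion, 7, 38, Echo, 15), (Orion, 7, 38, Helix, 21), (Orion, 7, 38, Nova, 27)}
π_{aid, role2} gives {(16, Atlas), (16, Beta), (16, Lyra), (16, Nova), (38, Argo), (38, Delta), (38, Echo), (38, Helix), (38, Nova), (38, Orion)} (32 duplicate(s) eliminated).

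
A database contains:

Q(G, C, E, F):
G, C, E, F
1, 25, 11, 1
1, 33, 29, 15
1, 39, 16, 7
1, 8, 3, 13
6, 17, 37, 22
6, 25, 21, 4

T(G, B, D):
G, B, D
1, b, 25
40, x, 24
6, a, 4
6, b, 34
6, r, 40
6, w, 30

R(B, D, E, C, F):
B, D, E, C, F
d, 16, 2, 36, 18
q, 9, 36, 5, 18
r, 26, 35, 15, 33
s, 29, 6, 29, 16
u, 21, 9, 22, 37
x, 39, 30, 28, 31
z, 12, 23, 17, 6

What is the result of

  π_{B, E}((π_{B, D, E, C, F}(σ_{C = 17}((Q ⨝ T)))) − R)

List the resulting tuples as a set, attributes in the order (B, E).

{(a, 37), (b, 37), (r, 37), (w, 37)}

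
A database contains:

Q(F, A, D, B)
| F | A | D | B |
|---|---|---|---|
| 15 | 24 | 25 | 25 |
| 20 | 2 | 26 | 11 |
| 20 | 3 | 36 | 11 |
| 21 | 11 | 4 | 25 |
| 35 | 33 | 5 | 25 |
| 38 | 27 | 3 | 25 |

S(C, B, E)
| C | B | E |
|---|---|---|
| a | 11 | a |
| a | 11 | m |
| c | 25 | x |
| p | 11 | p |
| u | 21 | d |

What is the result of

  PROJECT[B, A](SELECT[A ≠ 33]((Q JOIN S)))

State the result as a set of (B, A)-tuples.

{(11, 2), (11, 3), (25, 11), (25, 24), (25, 27)}

Joining Q and S on B yields {(15, 24, 25, 25, c, x), (20, 2, 26, 11, a, a), (20, 2, 26, 11, a, m), (20, 2, 26, 11, p, p), (20, 3, 36, 11, a, a), (20, 3, 36, 11, a, m), (20, 3, 36, 11, p, p), (21, 11, 4, 25, c, x), (35, 33, 5, 25, c, x), (38, 27, 3, 25, c, x)}.
Selection A ≠ 33: {(15, 24, 25, 25, c, x), (20, 2, 26, 11, a, a), (20, 2, 26, 11, a, m), (20, 2, 26, 11, p, p), (20, 3, 36, 11, a, a), (20, 3, 36, 11, a, m), (20, 3, 36, 11, p, p), (21, 11, 4, 25, c, x), (38, 27, 3, 25, c, x)}
π_{B, A} gives {(11, 2), (11, 3), (25, 11), (25, 24), (25, 27)} (4 duplicate(s) eliminated).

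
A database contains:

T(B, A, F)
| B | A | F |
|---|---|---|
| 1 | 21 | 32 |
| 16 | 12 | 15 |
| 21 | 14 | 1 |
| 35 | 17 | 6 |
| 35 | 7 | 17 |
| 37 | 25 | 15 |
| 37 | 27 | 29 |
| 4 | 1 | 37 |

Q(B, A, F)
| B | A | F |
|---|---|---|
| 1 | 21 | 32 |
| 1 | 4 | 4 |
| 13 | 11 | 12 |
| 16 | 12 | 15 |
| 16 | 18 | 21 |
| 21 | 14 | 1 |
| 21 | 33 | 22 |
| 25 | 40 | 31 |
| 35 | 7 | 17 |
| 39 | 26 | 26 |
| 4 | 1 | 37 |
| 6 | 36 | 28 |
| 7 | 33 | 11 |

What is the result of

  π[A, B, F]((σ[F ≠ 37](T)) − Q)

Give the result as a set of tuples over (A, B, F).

{(17, 35, 6), (25, 37, 15), (27, 37, 29)}

σ[F ≠ 37]: keep tuples satisfying F ≠ 37 → {(1, 21, 32), (16, 12, 15), (21, 14, 1), (35, 17, 6), (35, 7, 17), (37, 25, 15), (37, 27, 29)}
Difference: {(1, 21, 32), (16, 12, 15), (21, 14, 1), (35, 17, 6), (35, 7, 17), (37, 25, 15), (37, 27, 29)} with {(1, 21, 32), (1, 4, 4), (13, 11, 12), (16, 12, 15), (16, 18, 21), (21, 14, 1), (21, 33, 22), (25, 40, 31), (35, 7, 17), (39, 26, 26), (4, 1, 37), (6, 36, 28), (7, 33, 11)} → {(35, 17, 6), (37, 25, 15), (37, 27, 29)}
π_{A, B, F} gives {(17, 35, 6), (25, 37, 15), (27, 37, 29)}.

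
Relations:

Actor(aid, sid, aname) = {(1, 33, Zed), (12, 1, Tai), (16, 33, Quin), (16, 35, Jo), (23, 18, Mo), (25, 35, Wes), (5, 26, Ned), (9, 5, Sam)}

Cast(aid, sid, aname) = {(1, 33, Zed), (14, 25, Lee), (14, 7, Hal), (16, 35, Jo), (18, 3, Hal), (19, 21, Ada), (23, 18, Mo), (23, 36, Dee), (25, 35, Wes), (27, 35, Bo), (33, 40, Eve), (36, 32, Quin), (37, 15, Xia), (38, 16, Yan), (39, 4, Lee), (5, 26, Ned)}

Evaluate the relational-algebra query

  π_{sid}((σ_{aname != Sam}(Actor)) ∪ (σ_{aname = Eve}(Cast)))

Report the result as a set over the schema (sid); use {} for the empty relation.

{1, 18, 26, 33, 35, 40}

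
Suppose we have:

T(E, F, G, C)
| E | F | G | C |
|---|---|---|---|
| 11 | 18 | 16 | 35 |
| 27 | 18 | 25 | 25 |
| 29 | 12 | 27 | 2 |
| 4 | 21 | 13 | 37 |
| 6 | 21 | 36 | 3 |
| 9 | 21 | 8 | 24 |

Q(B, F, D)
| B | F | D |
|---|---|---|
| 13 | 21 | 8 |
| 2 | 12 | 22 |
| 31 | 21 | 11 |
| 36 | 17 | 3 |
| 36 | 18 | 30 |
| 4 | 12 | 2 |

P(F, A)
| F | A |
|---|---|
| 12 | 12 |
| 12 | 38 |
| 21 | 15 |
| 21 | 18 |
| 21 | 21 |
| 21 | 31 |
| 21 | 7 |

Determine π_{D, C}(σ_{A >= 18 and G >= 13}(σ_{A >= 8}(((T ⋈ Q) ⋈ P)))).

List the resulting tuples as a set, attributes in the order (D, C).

Natural join on F: {(11, 18, 16, 35, 36, 30), (27, 18, 25, 25, 36, 30), (29, 12, 27, 2, 2, 22), (29, 12, 27, 2, 4, 2), (4, 21, 13, 37, 13, 8), (4, 21, 13, 37, 31, 11), (6, 21, 36, 3, 13, 8), (6, 21, 36, 3, 31, 11), (9, 21, 8, 24, 13, 8), (9, 21, 8, 24, 31, 11)}
Natural join on F: {(29, 12, 27, 2, 2, 22, 12), (29, 12, 27, 2, 2, 22, 38), (29, 12, 27, 2, 4, 2, 12), (29, 12, 27, 2, 4, 2, 38), (4, 21, 13, 37, 13, 8, 15), (4, 21, 13, 37, 13, 8, 18), (4, 21, 13, 37, 13, 8, 21), (4, 21, 13, 37, 13, 8, 31), (4, 21, 13, 37, 13, 8, 7), (4, 21, 13, 37, 31, 11, 15), (4, 21, 13, 37, 31, 11, 18), (4, 21, 13, 37, 31, 11, 21), (4, 21, 13, 37, 31, 11, 31), (4, 21, 13, 37, 31, 11, 7), (6, 21, 36, 3, 13, 8, 15), (6, 21, 36, 3, 13, 8, 18), (6, 21, 36, 3, 13, 8, 21), (6, 21, 36, 3, 13, 8, 31), (6, 21, 36, 3, 13, 8, 7), (6, 21, 36, 3, 31, 11, 15), (6, 21, 36, 3, 31, 11, 18), (6, 21, 36, 3, 31, 11, 21), (6, 21, 36, 3, 31, 11, 31), (6, 21, 36, 3, 31, 11, 7), (9, 21, 8, 24, 13, 8, 15), (9, 21, 8, 24, 13, 8, 18), (9, 21, 8, 24, 13, 8, 21), (9, 21, 8, 24, 13, 8, 31), (9, 21, 8, 24, 13, 8, 7), (9, 21, 8, 24, 31, 11, 15), (9, 21, 8, 24, 31, 11, 18), (9, 21, 8, 24, 31, 11, 21), (9, 21, 8, 24, 31, 11, 31), (9, 21, 8, 24, 31, 11, 7)}
Apply σ_{A >= 8}; surviving tuples: {(29, 12, 27, 2, 2, 22, 12), (29, 12, 27, 2, 2, 22, 38), (29, 12, 27, 2, 4, 2, 12), (29, 12, 27, 2, 4, 2, 38), (4, 21, 13, 37, 13, 8, 15), (4, 21, 13, 37, 13, 8, 18), (4, 21, 13, 37, 13, 8, 21), (4, 21, 13, 37, 13, 8, 31), (4, 21, 13, 37, 31, 11, 15), (4, 21, 13, 37, 31, 11, 18), (4, 21, 13, 37, 31, 11, 21), (4, 21, 13, 37, 31, 11, 31), (6, 21, 36, 3, 13, 8, 15), (6, 21, 36, 3, 13, 8, 18), (6, 21, 36, 3, 13, 8, 21), (6, 21, 36, 3, 13, 8, 31), (6, 21, 36, 3, 31, 11, 15), (6, 21, 36, 3, 31, 11, 18), (6, 21, 36, 3, 31, 11, 21), (6, 21, 36, 3, 31, 11, 31), (9, 21, 8, 24, 13, 8, 15), (9, 21, 8, 24, 13, 8, 18), (9, 21, 8, 24, 13, 8, 21), (9, 21, 8, 24, 13, 8, 31), (9, 21, 8, 24, 31, 11, 15), (9, 21, 8, 24, 31, 11, 18), (9, 21, 8, 24, 31, 11, 21), (9, 21, 8, 24, 31, 11, 31)}
Apply σ_{A >= 18 and G >= 13}; surviving tuples: {(29, 12, 27, 2, 2, 22, 38), (29, 12, 27, 2, 4, 2, 38), (4, 21, 13, 37, 13, 8, 18), (4, 21, 13, 37, 13, 8, 21), (4, 21, 13, 37, 13, 8, 31), (4, 21, 13, 37, 31, 11, 18), (4, 21, 13, 37, 31, 11, 21), (4, 21, 13, 37, 31, 11, 31), (6, 21, 36, 3, 13, 8, 18), (6, 21, 36, 3, 13, 8, 21), (6, 21, 36, 3, 13, 8, 31), (6, 21, 36, 3, 31, 11, 18), (6, 21, 36, 3, 31, 11, 21), (6, 21, 36, 3, 31, 11, 31)}
Keep only column(s) D, C (8 duplicate(s) eliminated): {(11, 3), (11, 37), (2, 2), (22, 2), (8, 3), (8, 37)}

{(11, 3), (11, 37), (2, 2), (22, 2), (8, 3), (8, 37)}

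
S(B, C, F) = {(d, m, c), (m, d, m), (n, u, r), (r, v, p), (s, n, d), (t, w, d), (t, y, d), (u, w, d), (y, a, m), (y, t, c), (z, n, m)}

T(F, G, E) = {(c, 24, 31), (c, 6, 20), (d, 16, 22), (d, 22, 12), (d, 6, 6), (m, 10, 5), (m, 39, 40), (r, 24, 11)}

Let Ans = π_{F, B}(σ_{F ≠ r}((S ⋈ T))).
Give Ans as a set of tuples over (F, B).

{(c, d), (c, y), (d, s), (d, t), (d, u), (m, m), (m, y), (m, z)}

Joining S and T on F yields {(d, m, c, 24, 31), (d, m, c, 6, 20), (m, d, m, 10, 5), (m, d, m, 39, 40), (n, u, r, 24, 11), (s, n, d, 16, 22), (s, n, d, 22, 12), (s, n, d, 6, 6), (t, w, d, 16, 22), (t, w, d, 22, 12), (t, w, d, 6, 6), (t, y, d, 16, 22), (t, y, d, 22, 12), (t, y, d, 6, 6), (u, w, d, 16, 22), (u, w, d, 22, 12), (u, w, d, 6, 6), (y, a, m, 10, 5), (y, a, m, 39, 40), (y, t, c, 24, 31), (y, t, c, 6, 20), (z, n, m, 10, 5), (z, n, m, 39, 40)}.
Filtering on F ≠ r leaves {(d, m, c, 24, 31), (d, m, c, 6, 20), (m, d, m, 10, 5), (m, d, m, 39, 40), (s, n, d, 16, 22), (s, n, d, 22, 12), (s, n, d, 6, 6), (t, w, d, 16, 22), (t, w, d, 22, 12), (t, w, d, 6, 6), (t, y, d, 16, 22), (t, y, d, 22, 12), (t, y, d, 6, 6), (u, w, d, 16, 22), (u, w, d, 22, 12), (u, w, d, 6, 6), (y, a, m, 10, 5), (y, a, m, 39, 40), (y, t, c, 24, 31), (y, t, c, 6, 20), (z, n, m, 10, 5), (z, n, m, 39, 40)}.
Projecting to F, B (14 duplicate(s) eliminated): {(c, d), (c, y), (d, s), (d, t), (d, u), (m, m), (m, y), (m, z)}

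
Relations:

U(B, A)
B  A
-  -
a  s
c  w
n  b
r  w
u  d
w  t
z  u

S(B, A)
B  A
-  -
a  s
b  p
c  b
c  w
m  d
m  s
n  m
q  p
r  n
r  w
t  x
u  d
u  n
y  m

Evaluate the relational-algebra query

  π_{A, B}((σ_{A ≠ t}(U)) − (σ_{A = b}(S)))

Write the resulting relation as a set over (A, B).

{(b, n), (d, u), (s, a), (u, z), (w, c), (w, r)}

σ[A ≠ t]: keep tuples satisfying A ≠ t → {(a, s), (c, w), (n, b), (r, w), (u, d), (z, u)}
σ[A = b]: keep tuples satisfying A = b → {(c, b)}
Taking the difference: {(a, s), (c, w), (n, b), (r, w), (u, d), (z, u)}
Projecting to A, B: {(b, n), (d, u), (s, a), (u, z), (w, c), (w, r)}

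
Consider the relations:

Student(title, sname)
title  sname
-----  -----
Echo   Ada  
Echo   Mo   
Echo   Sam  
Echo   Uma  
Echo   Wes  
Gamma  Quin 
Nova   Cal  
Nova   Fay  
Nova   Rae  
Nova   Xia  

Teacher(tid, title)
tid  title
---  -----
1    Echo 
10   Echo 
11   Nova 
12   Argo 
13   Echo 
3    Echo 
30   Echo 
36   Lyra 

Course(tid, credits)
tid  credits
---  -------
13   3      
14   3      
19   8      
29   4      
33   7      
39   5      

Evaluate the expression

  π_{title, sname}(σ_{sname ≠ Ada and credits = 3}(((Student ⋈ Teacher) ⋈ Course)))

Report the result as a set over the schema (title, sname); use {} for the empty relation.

Natural join on title: {(Echo, Ada, 1), (Echo, Ada, 10), (Echo, Ada, 13), (Echo, Ada, 3), (Echo, Ada, 30), (Echo, Mo, 1), (Echo, Mo, 10), (Echo, Mo, 13), (Echo, Mo, 3), (Echo, Mo, 30), (Echo, Sam, 1), (Echo, Sam, 10), (Echo, Sam, 13), (Echo, Sam, 3), (Echo, Sam, 30), (Echo, Uma, 1), (Echo, Uma, 10), (Echo, Uma, 13), (Echo, Uma, 3), (Echo, Uma, 30), (Echo, Wes, 1), (Echo, Wes, 10), (Echo, Wes, 13), (Echo, Wes, 3), (Echo, Wes, 30), (Nova, Cal, 11), (Nova, Fay, 11), (Nova, Rae, 11), (Nova, Xia, 11)}
Natural join on tid: {(Echo, Ada, 13, 3), (Echo, Mo, 13, 3), (Echo, Sam, 13, 3), (Echo, Uma, 13, 3), (Echo, Wes, 13, 3)}
Filtering on sname ≠ Ada and credits = 3 leaves {(Echo, Mo, 13, 3), (Echo, Sam, 13, 3), (Echo, Uma, 13, 3), (Echo, Wes, 13, 3)}.
Projecting to title, sname: {(Echo, Mo), (Echo, Sam), (Echo, Uma), (Echo, Wes)}

{(Echo, Mo), (Echo, Sam), (Echo, Uma), (Echo, Wes)}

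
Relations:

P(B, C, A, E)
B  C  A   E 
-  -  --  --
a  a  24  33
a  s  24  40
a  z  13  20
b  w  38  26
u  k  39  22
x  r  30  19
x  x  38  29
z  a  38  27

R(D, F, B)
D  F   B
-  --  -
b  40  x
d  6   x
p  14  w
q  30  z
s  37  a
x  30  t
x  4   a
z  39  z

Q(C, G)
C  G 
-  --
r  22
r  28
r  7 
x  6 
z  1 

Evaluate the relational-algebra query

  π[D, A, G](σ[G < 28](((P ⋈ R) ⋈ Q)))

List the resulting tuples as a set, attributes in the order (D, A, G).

P ⋈ R (natural join on B): {(a, a, 24, 33, s, 37), (a, a, 24, 33, x, 4), (a, s, 24, 40, s, 37), (a, s, 24, 40, x, 4), (a, z, 13, 20, s, 37), (a, z, 13, 20, x, 4), (x, r, 30, 19, b, 40), (x, r, 30, 19, d, 6), (x, x, 38, 29, b, 40), (x, x, 38, 29, d, 6), (z, a, 38, 27, q, 30), (z, a, 38, 27, z, 39)}
(P ⋈ R) ⋈ Q (natural join on C): {(a, z, 13, 20, s, 37, 1), (a, z, 13, 20, x, 4, 1), (x, r, 30, 19, b, 40, 22), (x, r, 30, 19, b, 40, 28), (x, r, 30, 19, b, 40, 7), (x, r, 30, 19, d, 6, 22), (x, r, 30, 19, d, 6, 28), (x, r, 30, 19, d, 6, 7), (x, x, 38, 29, b, 40, 6), (x, x, 38, 29, d, 6, 6)}
Selection G < 28: {(a, z, 13, 20, s, 37, 1), (a, z, 13, 20, x, 4, 1), (x, r, 30, 19, b, 40, 22), (x, r, 30, 19, b, 40, 7), (x, r, 30, 19, d, 6, 22), (x, r, 30, 19, d, 6, 7), (x, x, 38, 29, b, 40, 6), (x, x, 38, 29, d, 6, 6)}
Keep only column(s) D, A, G: {(b, 30, 22), (b, 30, 7), (b, 38, 6), (d, 30, 22), (d, 30, 7), (d, 38, 6), (s, 13, 1), (x, 13, 1)}

{(b, 30, 22), (b, 30, 7), (b, 38, 6), (d, 30, 22), (d, 30, 7), (d, 38, 6), (s, 13, 1), (x, 13, 1)}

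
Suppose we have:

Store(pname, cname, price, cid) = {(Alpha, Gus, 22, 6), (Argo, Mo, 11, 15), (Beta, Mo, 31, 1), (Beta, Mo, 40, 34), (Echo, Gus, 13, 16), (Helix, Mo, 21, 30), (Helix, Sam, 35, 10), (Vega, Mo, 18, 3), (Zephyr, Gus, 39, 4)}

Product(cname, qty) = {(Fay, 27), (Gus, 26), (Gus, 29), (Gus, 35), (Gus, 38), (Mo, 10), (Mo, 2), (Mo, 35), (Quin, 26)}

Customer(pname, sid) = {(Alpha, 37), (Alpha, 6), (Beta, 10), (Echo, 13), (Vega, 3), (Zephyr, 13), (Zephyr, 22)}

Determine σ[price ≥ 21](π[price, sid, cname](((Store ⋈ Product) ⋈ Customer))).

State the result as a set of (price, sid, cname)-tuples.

{(22, 37, Gus), (22, 6, Gus), (31, 10, Mo), (39, 13, Gus), (39, 22, Gus), (40, 10, Mo)}

Joining Store and Product on cname yields {(Alpha, Gus, 22, 6, 26), (Alpha, Gus, 22, 6, 29), (Alpha, Gus, 22, 6, 35), (Alpha, Gus, 22, 6, 38), (Argo, Mo, 11, 15, 10), (Argo, Mo, 11, 15, 2), (Argo, Mo, 11, 15, 35), (Beta, Mo, 31, 1, 10), (Beta, Mo, 31, 1, 2), (Beta, Mo, 31, 1, 35), (Beta, Mo, 40, 34, 10), (Beta, Mo, 40, 34, 2), (Beta, Mo, 40, 34, 35), (Echo, Gus, 13, 16, 26), (Echo, Gus, 13, 16, 29), (Echo, Gus, 13, 16, 35), (Echo, Gus, 13, 16, 38), (Helix, Mo, 21, 30, 10), (Helix, Mo, 21, 30, 2), (Helix, Mo, 21, 30, 35), (Vega, Mo, 18, 3, 10), (Vega, Mo, 18, 3, 2), (Vega, Mo, 18, 3, 35), (Zephyr, Gus, 39, 4, 26), (Zephyr, Gus, 39, 4, 29), (Zephyr, Gus, 39, 4, 35), (Zephyr, Gus, 39, 4, 38)}.
Joining (Store ⋈ Product) and Customer on pname yields {(Alpha, Gus, 22, 6, 26, 37), (Alpha, Gus, 22, 6, 26, 6), (Alpha, Gus, 22, 6, 29, 37), (Alpha, Gus, 22, 6, 29, 6), (Alpha, Gus, 22, 6, 35, 37), (Alpha, Gus, 22, 6, 35, 6), (Alpha, Gus, 22, 6, 38, 37), (Alpha, Gus, 22, 6, 38, 6), (Beta, Mo, 31, 1, 10, 10), (Beta, Mo, 31, 1, 2, 10), (Beta, Mo, 31, 1, 35, 10), (Beta, Mo, 40, 34, 10, 10), (Beta, Mo, 40, 34, 2, 10), (Beta, Mo, 40, 34, 35, 10), (Echo, Gus, 13, 16, 26, 13), (Echo, Gus, 13, 16, 29, 13), (Echo, Gus, 13, 16, 35, 13), (Echo, Gus, 13, 16, 38, 13), (Vega, Mo, 18, 3, 10, 3), (Vega, Mo, 18, 3, 2, 3), (Vega, Mo, 18, 3, 35, 3), (Zephyr, Gus, 39, 4, 26, 13), (Zephyr, Gus, 39, 4, 26, 22), (Zephyr, Gus, 39, 4, 29, 13), (Zephyr, Gus, 39, 4, 29, 22), (Zephyr, Gus, 39, 4, 35, 13), (Zephyr, Gus, 39, 4, 35, 22), (Zephyr, Gus, 39, 4, 38, 13), (Zephyr, Gus, 39, 4, 38, 22)}.
π_{price, sid, cname} gives {(13, 13, Gus), (18, 3, Mo), (22, 37, Gus), (22, 6, Gus), (31, 10, Mo), (39, 13, Gus), (39, 22, Gus), (40, 10, Mo)} (21 duplicate(s) eliminated).
σ[price ≥ 21]: keep tuples satisfying price ≥ 21 → {(22, 37, Gus), (22, 6, Gus), (31, 10, Mo), (39, 13, Gus), (39, 22, Gus), (40, 10, Mo)}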